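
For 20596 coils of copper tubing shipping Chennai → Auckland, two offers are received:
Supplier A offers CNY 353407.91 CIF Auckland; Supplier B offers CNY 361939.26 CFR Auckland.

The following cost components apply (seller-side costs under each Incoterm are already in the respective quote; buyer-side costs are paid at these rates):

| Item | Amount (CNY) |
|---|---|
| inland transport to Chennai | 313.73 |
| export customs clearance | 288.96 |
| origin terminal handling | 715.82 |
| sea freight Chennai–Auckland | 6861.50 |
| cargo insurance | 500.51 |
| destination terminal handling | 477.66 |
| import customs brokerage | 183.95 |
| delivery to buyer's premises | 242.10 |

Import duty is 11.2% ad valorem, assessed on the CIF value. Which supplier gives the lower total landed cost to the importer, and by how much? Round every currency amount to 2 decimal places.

Supplier A is cheaper by CNY 10043.42

Supplier A (CIF):
The CIF price already equals the CIF value: 353407.91
Import duty = 353407.91 × 11.2% = 39581.69
Buyer bears (A): 477.66 + 183.95 + 242.10 = 903.71
Landed cost (A) = invoice 353407.91 + 903.71 + duty 39581.69 = 393893.31
Supplier B (CFR):
CIF value = CFR price + insurance = 361939.26 + 500.51 = 362439.77
Import duty = 362439.77 × 11.2% = 40593.25
Buyer bears (B): 500.51 + 477.66 + 183.95 + 242.10 = 1404.22
Landed cost (B) = invoice 361939.26 + 1404.22 + duty 40593.25 = 403936.73
Difference = |393893.31 − 403936.73| = 10043.42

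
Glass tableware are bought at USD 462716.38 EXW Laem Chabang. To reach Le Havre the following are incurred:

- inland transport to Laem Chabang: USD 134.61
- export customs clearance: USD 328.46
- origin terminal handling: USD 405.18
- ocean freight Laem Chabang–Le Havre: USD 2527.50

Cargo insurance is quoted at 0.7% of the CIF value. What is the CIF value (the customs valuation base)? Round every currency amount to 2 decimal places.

Let C be the CIF value. C = EXW price + pre-shipment costs + freight + 0.7% × C
C − 0.7% × C = 462716.38 + 134.61 + 328.46 + 405.18 + 2527.50
0.993 × C = 466112.13
C = 466112.13 / 0.993 = 469397.92
Insurance premium = 0.7% × 469397.92 = 3285.79

CIF value: USD 469397.92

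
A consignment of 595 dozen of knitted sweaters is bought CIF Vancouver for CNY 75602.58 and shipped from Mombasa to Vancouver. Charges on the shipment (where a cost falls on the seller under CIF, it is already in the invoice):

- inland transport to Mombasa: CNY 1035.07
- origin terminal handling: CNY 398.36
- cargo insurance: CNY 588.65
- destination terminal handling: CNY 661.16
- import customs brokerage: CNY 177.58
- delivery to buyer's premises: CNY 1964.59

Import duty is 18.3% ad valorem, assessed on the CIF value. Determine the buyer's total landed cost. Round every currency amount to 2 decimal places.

CIF: the seller pays costs through ocean freight and marine insurance to the destination port.
Already in the invoice (seller's account under CIF): inland to port, origin terminal, insurance — exclude.
The CIF price already equals the CIF value: 75602.58
Import duty = 75602.58 × 18.3% = 13835.27
Buyer bears: destination terminal 661.16 + brokerage 177.58 + delivery 1964.59 + duty 13835.27 = 16638.60
Landed cost = invoice 75602.58 + 16638.60 = 92241.18

Total landed cost: CNY 92241.18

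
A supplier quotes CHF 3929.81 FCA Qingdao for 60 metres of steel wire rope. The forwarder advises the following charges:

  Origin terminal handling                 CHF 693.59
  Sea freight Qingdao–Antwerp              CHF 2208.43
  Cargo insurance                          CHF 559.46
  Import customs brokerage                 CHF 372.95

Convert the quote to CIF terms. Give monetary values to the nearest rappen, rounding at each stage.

Not relevant to the conversion: brokerage — on the buyer under both terms; not part of either seller's price.
From FCA to CIF, the seller additionally bears: origin terminal, freight, insurance.
CIF price = 3929.81 + 693.59 + 2208.43 + 559.46 = 7391.29

CIF price: CHF 7391.29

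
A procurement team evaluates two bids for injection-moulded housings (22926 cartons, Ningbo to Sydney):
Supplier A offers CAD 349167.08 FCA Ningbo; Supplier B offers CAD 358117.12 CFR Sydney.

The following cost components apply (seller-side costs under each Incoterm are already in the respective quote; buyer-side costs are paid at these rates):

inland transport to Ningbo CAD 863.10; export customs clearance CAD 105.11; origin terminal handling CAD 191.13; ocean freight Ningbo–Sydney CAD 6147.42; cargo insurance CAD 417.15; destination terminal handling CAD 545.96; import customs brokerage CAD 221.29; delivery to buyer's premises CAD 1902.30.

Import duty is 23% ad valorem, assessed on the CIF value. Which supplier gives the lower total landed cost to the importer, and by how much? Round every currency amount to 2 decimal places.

Supplier A is cheaper by CAD 3212.13

Supplier A (FCA):
CIF value = FCA price + origin terminal + freight + insurance = 349167.08 + 191.13 + 6147.42 + 417.15 = 355922.78
Import duty = 355922.78 × 23% = 81862.24
Buyer bears (A): 191.13 + 6147.42 + 417.15 + 545.96 + 221.29 + 1902.30 = 9425.25
Landed cost (A) = invoice 349167.08 + 9425.25 + duty 81862.24 = 440454.57
Supplier B (CFR):
CIF value = CFR price + insurance = 358117.12 + 417.15 = 358534.27
Import duty = 358534.27 × 23% = 82462.88
Buyer bears (B): 417.15 + 545.96 + 221.29 + 1902.30 = 3086.70
Landed cost (B) = invoice 358117.12 + 3086.70 + duty 82462.88 = 443666.70
Difference = |440454.57 − 443666.70| = 3212.13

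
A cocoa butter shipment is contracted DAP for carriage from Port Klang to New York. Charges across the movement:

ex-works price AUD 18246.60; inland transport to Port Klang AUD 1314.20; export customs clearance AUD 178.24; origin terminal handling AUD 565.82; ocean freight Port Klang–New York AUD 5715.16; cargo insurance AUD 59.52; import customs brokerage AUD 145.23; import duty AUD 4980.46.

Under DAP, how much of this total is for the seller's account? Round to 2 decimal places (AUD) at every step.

DAP: the seller bears all costs to the named destination except import duty and clearance.
Seller's account: goods 18246.60 + inland to port 1314.20 + export clearance 178.24 + origin terminal 565.82 + freight 5715.16 + insurance 59.52 = 26079.54
Buyer's account: brokerage 145.23 + duty 4980.46 = 5125.69

Seller's account: AUD 26079.54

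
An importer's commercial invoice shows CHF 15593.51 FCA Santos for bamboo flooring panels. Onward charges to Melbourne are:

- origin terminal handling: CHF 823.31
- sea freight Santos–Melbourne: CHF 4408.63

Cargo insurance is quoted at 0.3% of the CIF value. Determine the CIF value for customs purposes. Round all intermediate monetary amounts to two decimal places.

CIF value: CHF 20888.11

Let C be the CIF value. C = FCA price + pre-shipment costs + freight + 0.3% × C
C − 0.3% × C = 15593.51 + 823.31 + 4408.63
0.997 × C = 20825.45
C = 20825.45 / 0.997 = 20888.11
Insurance premium = 0.3% × 20888.11 = 62.66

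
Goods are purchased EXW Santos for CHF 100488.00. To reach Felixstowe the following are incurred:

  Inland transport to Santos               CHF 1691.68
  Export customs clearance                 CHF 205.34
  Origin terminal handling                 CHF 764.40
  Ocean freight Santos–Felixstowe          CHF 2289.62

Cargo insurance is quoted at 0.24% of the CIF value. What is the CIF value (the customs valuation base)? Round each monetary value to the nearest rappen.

Let C be the CIF value. C = EXW price + pre-shipment costs + freight + 0.24% × C
C − 0.24% × C = 100488.00 + 1691.68 + 205.34 + 764.40 + 2289.62
0.9976 × C = 105439.04
C = 105439.04 / 0.9976 = 105692.70
Insurance premium = 0.24% × 105692.70 = 253.66

CIF value: CHF 105692.70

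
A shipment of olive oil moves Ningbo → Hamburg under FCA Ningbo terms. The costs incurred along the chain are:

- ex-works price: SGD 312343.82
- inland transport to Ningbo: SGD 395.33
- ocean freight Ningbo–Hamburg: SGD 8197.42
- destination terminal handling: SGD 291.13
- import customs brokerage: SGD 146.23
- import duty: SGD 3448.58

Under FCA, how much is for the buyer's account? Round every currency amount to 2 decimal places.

Buyer's account: SGD 12083.36

FCA: the seller delivers export-cleared goods to the carrier; the buyer bears costs from that point.
Seller's account: goods 312343.82 + inland to port 395.33 = 312739.15
Buyer's account: freight 8197.42 + destination terminal 291.13 + brokerage 146.23 + duty 3448.58 = 12083.36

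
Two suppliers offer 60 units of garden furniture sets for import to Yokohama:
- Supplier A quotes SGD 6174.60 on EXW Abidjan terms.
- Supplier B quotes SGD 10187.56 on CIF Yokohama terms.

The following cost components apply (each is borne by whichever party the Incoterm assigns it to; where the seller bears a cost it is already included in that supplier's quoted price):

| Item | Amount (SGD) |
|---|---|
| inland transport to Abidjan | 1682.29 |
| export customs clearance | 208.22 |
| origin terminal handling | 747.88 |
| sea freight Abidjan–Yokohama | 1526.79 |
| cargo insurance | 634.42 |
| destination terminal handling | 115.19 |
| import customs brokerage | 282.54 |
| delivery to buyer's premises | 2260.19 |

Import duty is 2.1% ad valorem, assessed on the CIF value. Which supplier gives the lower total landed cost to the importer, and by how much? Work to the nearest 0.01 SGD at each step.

Supplier B is cheaper by SGD 803.16

Supplier A (EXW):
CIF value = EXW price + inland to port + export clearance + origin terminal + freight + insurance = 6174.60 + 1682.29 + 208.22 + 747.88 + 1526.79 + 634.42 = 10974.20
Import duty = 10974.20 × 2.1% = 230.46
Buyer bears (A): 1682.29 + 208.22 + 747.88 + 1526.79 + 634.42 + 115.19 + 282.54 + 2260.19 = 7457.52
Landed cost (A) = invoice 6174.60 + 7457.52 + duty 230.46 = 13862.58
Supplier B (CIF):
The CIF price already equals the CIF value: 10187.56
Import duty = 10187.56 × 2.1% = 213.94
Buyer bears (B): 115.19 + 282.54 + 2260.19 = 2657.92
Landed cost (B) = invoice 10187.56 + 2657.92 + duty 213.94 = 13059.42
Difference = |13862.58 − 13059.42| = 803.16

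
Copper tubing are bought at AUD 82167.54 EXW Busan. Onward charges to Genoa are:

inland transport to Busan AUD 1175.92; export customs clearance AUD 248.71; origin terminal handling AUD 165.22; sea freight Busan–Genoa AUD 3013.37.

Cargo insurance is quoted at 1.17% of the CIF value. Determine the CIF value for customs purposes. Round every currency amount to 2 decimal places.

CIF value: AUD 87798.00

Let C be the CIF value. C = EXW price + pre-shipment costs + freight + 1.17% × C
C − 1.17% × C = 82167.54 + 1175.92 + 248.71 + 165.22 + 3013.37
0.9883 × C = 86770.76
C = 86770.76 / 0.9883 = 87798.00
Insurance premium = 1.17% × 87798.00 = 1027.24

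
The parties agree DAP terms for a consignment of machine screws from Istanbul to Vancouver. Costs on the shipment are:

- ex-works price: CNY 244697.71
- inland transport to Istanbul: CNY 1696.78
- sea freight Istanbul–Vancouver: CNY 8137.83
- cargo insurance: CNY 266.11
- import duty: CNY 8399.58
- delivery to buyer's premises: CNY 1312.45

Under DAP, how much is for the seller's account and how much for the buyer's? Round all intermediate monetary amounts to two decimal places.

Seller: CNY 256110.88; buyer: CNY 8399.58

DAP: the seller bears all costs to the named destination except import duty and clearance.
Seller's account: goods 244697.71 + inland to port 1696.78 + freight 8137.83 + insurance 266.11 + delivery 1312.45 = 256110.88
Buyer's account: duty 8399.58 = 8399.58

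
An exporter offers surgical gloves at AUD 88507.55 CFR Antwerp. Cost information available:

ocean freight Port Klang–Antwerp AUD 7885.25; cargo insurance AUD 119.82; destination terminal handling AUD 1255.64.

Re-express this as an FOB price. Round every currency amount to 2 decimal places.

Not relevant to the conversion: destination terminal, insurance — on the buyer under both terms; not part of either seller's price.
From CFR to FOB, the seller no longer bears: freight.
FOB price = 88507.55 − 7885.25 = 80622.30

FOB price: AUD 80622.30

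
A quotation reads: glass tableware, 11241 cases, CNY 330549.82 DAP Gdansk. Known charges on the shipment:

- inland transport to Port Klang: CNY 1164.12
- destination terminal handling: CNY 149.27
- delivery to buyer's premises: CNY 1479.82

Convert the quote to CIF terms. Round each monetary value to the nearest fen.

Not relevant to the conversion: inland to port — on the seller under both DAP and CIF; already in the DAP price and stays in the CIF price.
From DAP to CIF, the seller no longer bears: destination terminal, delivery.
CIF price = 330549.82 − 149.27 − 1479.82 = 328920.73

CIF price: CNY 328920.73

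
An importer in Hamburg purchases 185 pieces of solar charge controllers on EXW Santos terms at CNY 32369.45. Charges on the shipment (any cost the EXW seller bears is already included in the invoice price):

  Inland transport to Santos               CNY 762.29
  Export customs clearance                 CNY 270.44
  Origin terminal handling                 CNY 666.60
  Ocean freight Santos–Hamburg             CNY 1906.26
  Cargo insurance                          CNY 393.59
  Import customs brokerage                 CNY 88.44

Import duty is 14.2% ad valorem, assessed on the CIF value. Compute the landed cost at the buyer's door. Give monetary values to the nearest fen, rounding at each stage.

Total landed cost: CNY 41621.42

EXW: the seller makes goods available at their premises; the buyer bears all onward costs.
CIF value = EXW price + inland to port + export clearance + origin terminal + freight + insurance = 32369.45 + 762.29 + 270.44 + 666.60 + 1906.26 + 393.59 = 36368.63
Import duty = 36368.63 × 14.2% = 5164.35
Buyer bears: inland to port 762.29 + export clearance 270.44 + origin terminal 666.60 + freight 1906.26 + insurance 393.59 + brokerage 88.44 + duty 5164.35 = 9251.97
Landed cost = invoice 32369.45 + 9251.97 = 41621.42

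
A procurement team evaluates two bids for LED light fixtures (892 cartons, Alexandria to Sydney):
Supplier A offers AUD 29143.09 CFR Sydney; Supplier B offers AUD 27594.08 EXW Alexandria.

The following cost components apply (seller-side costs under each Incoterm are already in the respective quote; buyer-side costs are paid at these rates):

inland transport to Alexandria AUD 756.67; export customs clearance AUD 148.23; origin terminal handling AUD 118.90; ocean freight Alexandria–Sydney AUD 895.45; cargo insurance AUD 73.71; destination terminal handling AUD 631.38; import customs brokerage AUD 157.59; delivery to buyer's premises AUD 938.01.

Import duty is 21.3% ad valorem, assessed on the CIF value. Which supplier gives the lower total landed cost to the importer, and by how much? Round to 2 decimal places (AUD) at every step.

Supplier A is cheaper by AUD 449.10

Supplier A (CFR):
CIF value = CFR price + insurance = 29143.09 + 73.71 = 29216.80
Import duty = 29216.80 × 21.3% = 6223.18
Buyer bears (A): 73.71 + 631.38 + 157.59 + 938.01 = 1800.69
Landed cost (A) = invoice 29143.09 + 1800.69 + duty 6223.18 = 37166.96
Supplier B (EXW):
CIF value = EXW price + inland to port + export clearance + origin terminal + freight + insurance = 27594.08 + 756.67 + 148.23 + 118.90 + 895.45 + 73.71 = 29587.04
Import duty = 29587.04 × 21.3% = 6302.04
Buyer bears (B): 756.67 + 148.23 + 118.90 + 895.45 + 73.71 + 631.38 + 157.59 + 938.01 = 3719.94
Landed cost (B) = invoice 27594.08 + 3719.94 + duty 6302.04 = 37616.06
Difference = |37166.96 − 37616.06| = 449.10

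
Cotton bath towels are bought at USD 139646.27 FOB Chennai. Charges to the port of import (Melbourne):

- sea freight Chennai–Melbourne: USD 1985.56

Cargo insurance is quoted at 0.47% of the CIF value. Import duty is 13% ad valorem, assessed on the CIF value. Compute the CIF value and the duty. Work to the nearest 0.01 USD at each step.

Let C be the CIF value. C = FOB price + freight + 0.47% × C
C − 0.47% × C = 139646.27 + 1985.56
0.9953 × C = 141631.83
C = 141631.83 / 0.9953 = 142300.64
Insurance premium = 0.47% × 142300.64 = 668.81
Import duty = 142300.64 × 13% = 18499.08

CIF value: USD 142300.64; import duty: USD 18499.08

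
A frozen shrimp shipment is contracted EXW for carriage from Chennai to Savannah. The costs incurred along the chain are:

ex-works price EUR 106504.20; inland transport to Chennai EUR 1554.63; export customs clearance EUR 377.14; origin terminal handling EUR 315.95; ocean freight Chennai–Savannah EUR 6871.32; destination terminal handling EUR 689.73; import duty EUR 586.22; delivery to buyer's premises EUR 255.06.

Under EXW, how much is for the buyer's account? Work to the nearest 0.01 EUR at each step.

EXW: the seller makes goods available at their premises; the buyer bears all onward costs.
Seller's account: goods 106504.20 = 106504.20
Buyer's account: inland to port 1554.63 + export clearance 377.14 + origin terminal 315.95 + freight 6871.32 + destination terminal 689.73 + duty 586.22 + delivery 255.06 = 10650.05

Buyer's account: EUR 10650.05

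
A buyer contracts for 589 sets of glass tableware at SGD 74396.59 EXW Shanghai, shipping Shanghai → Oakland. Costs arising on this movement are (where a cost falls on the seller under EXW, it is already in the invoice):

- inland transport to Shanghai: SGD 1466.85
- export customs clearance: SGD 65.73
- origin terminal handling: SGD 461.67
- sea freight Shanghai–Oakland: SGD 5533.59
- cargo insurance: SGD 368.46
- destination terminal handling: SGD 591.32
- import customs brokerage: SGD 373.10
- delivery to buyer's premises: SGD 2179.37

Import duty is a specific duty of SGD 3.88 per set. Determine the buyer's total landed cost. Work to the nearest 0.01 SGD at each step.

Total landed cost: SGD 87722.00

EXW: the seller makes goods available at their premises; the buyer bears all onward costs.
CIF value = EXW price + inland to port + export clearance + origin terminal + freight + insurance = 74396.59 + 1466.85 + 65.73 + 461.67 + 5533.59 + 368.46 = 82292.89
Import duty = 589 × 3.88 = 2285.32
Buyer bears: inland to port 1466.85 + export clearance 65.73 + origin terminal 461.67 + freight 5533.59 + insurance 368.46 + destination terminal 591.32 + brokerage 373.10 + delivery 2179.37 + duty 2285.32 = 13325.41
Landed cost = invoice 74396.59 + 13325.41 = 87722.00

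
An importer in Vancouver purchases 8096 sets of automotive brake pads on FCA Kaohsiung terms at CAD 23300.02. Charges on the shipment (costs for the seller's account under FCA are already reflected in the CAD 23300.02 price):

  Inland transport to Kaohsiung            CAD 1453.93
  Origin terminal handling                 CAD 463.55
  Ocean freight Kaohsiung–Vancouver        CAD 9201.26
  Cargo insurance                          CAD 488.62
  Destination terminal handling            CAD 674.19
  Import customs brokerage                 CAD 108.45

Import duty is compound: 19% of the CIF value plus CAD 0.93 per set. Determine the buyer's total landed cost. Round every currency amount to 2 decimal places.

FCA: the seller delivers export-cleared goods to the carrier; the buyer bears costs from that point.
Already in the invoice (seller's account under FCA): inland to port — exclude.
CIF value = FCA price + origin terminal + freight + insurance = 23300.02 + 463.55 + 9201.26 + 488.62 = 33453.45
Ad valorem component: 33453.45 × 19% = 6356.16
Specific component: 8096 × 0.93 = 7529.28
Import duty = 6356.16 + 7529.28 = 13885.44
Buyer bears: origin terminal 463.55 + freight 9201.26 + insurance 488.62 + destination terminal 674.19 + brokerage 108.45 + duty 13885.44 = 24821.51
Landed cost = invoice 23300.02 + 24821.51 = 48121.53

Total landed cost: CAD 48121.53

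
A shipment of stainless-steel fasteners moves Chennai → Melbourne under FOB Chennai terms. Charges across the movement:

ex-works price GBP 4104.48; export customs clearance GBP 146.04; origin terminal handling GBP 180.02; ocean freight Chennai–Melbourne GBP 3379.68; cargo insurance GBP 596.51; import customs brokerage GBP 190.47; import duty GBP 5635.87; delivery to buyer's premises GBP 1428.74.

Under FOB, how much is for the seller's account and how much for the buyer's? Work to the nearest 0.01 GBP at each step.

Seller: GBP 4430.54; buyer: GBP 11231.27

FOB: the seller bears costs until goods are on board at the origin port; the buyer bears freight, insurance and all costs thereafter.
Seller's account: goods 4104.48 + export clearance 146.04 + origin terminal 180.02 = 4430.54
Buyer's account: freight 3379.68 + insurance 596.51 + brokerage 190.47 + duty 5635.87 + delivery 1428.74 = 11231.27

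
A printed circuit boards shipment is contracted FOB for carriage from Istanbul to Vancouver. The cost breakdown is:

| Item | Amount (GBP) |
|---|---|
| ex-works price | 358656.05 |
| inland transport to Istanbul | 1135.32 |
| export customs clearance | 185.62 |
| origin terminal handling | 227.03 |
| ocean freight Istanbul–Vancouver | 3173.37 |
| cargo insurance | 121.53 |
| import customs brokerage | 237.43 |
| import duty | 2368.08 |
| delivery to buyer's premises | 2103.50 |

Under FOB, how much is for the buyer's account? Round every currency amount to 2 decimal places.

Buyer's account: GBP 8003.91

FOB: the seller bears costs until goods are on board at the origin port; the buyer bears freight, insurance and all costs thereafter.
Seller's account: goods 358656.05 + inland to port 1135.32 + export clearance 185.62 + origin terminal 227.03 = 360204.02
Buyer's account: freight 3173.37 + insurance 121.53 + brokerage 237.43 + duty 2368.08 + delivery 2103.50 = 8003.91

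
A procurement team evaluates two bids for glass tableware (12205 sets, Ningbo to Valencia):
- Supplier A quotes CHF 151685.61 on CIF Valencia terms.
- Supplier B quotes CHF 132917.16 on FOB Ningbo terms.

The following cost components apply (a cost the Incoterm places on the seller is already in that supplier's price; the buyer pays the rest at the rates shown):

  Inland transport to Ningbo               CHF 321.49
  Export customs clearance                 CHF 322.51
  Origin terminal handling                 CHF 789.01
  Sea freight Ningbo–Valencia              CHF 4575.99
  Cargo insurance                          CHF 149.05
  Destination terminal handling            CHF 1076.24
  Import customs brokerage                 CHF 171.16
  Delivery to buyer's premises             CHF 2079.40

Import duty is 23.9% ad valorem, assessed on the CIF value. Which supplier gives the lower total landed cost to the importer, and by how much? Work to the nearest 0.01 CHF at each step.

Supplier B is cheaper by CHF 17399.78

Supplier A (CIF):
The CIF price already equals the CIF value: 151685.61
Import duty = 151685.61 × 23.9% = 36252.86
Buyer bears (A): 1076.24 + 171.16 + 2079.40 = 3326.80
Landed cost (A) = invoice 151685.61 + 3326.80 + duty 36252.86 = 191265.27
Supplier B (FOB):
CIF value = FOB price + freight + insurance = 132917.16 + 4575.99 + 149.05 = 137642.20
Import duty = 137642.20 × 23.9% = 32896.49
Buyer bears (B): 4575.99 + 149.05 + 1076.24 + 171.16 + 2079.40 = 8051.84
Landed cost (B) = invoice 132917.16 + 8051.84 + duty 32896.49 = 173865.49
Difference = |191265.27 − 173865.49| = 17399.78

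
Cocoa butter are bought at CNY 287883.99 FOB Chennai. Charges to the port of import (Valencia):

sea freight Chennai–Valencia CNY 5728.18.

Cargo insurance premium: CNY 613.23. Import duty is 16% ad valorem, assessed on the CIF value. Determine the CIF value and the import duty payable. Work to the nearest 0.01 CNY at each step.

CIF value: CNY 294225.40; import duty: CNY 47076.06

CIF = FOB price + freight + insurance
CIF = 287883.99 + 5728.18 + 613.23 = 294225.40
Import duty = 294225.40 × 16% = 47076.06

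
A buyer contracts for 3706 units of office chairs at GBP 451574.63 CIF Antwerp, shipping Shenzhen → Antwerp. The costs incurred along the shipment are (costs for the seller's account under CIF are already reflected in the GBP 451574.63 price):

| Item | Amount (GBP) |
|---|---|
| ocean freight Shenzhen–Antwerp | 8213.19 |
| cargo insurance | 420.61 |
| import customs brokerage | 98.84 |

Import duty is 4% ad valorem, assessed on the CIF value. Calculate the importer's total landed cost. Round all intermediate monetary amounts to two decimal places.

Total landed cost: GBP 469736.46

CIF: the seller pays costs through ocean freight and marine insurance to the destination port.
Already in the invoice (seller's account under CIF): freight, insurance — exclude.
The CIF price already equals the CIF value: 451574.63
Import duty = 451574.63 × 4% = 18062.99
Buyer bears: brokerage 98.84 + duty 18062.99 = 18161.83
Landed cost = invoice 451574.63 + 18161.83 = 469736.46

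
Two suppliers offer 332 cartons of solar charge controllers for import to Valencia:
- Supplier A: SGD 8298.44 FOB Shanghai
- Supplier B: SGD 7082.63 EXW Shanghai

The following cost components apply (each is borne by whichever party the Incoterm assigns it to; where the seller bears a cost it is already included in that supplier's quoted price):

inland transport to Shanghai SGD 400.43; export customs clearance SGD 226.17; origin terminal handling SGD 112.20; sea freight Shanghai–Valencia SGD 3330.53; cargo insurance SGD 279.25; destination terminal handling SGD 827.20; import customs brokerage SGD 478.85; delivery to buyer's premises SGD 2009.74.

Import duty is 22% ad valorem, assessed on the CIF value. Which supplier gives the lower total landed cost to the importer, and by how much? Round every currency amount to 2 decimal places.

Supplier A (FOB):
CIF value = FOB price + freight + insurance = 8298.44 + 3330.53 + 279.25 = 11908.22
Import duty = 11908.22 × 22% = 2619.81
Buyer bears (A): 3330.53 + 279.25 + 827.20 + 478.85 + 2009.74 = 6925.57
Landed cost (A) = invoice 8298.44 + 6925.57 + duty 2619.81 = 17843.82
Supplier B (EXW):
CIF value = EXW price + inland to port + export clearance + origin terminal + freight + insurance = 7082.63 + 400.43 + 226.17 + 112.20 + 3330.53 + 279.25 = 11431.21
Import duty = 11431.21 × 22% = 2514.87
Buyer bears (B): 400.43 + 226.17 + 112.20 + 3330.53 + 279.25 + 827.20 + 478.85 + 2009.74 = 7664.37
Landed cost (B) = invoice 7082.63 + 7664.37 + duty 2514.87 = 17261.87
Difference = |17843.82 − 17261.87| = 581.95

Supplier B is cheaper by SGD 581.95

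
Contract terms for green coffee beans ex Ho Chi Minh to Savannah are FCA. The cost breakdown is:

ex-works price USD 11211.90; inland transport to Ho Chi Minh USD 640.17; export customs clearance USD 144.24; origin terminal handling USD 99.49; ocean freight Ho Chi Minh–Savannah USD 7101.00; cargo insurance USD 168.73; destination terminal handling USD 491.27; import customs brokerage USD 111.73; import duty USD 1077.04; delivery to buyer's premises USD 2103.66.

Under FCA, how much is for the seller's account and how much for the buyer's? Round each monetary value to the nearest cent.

FCA: the seller delivers export-cleared goods to the carrier; the buyer bears costs from that point.
Seller's account: goods 11211.90 + inland to port 640.17 + export clearance 144.24 = 11996.31
Buyer's account: origin terminal 99.49 + freight 7101.00 + insurance 168.73 + destination terminal 491.27 + brokerage 111.73 + duty 1077.04 + delivery 2103.66 = 11152.92

Seller: USD 11996.31; buyer: USD 11152.92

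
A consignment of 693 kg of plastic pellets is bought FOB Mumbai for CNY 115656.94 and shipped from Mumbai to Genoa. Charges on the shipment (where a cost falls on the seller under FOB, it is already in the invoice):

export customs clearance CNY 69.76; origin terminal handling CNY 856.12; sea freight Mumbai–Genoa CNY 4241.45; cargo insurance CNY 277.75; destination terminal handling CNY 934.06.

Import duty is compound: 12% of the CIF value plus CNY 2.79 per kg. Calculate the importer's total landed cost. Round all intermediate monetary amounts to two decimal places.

FOB: the seller bears costs until goods are on board at the origin port; the buyer bears freight, insurance and all costs thereafter.
Already in the invoice (seller's account under FOB): export clearance, origin terminal — exclude.
CIF value = FOB price + freight + insurance = 115656.94 + 4241.45 + 277.75 = 120176.14
Ad valorem component: 120176.14 × 12% = 14421.14
Specific component: 693 × 2.79 = 1933.47
Import duty = 14421.14 + 1933.47 = 16354.61
Buyer bears: freight 4241.45 + insurance 277.75 + destination terminal 934.06 + duty 16354.61 = 21807.87
Landed cost = invoice 115656.94 + 21807.87 = 137464.81

Total landed cost: CNY 137464.81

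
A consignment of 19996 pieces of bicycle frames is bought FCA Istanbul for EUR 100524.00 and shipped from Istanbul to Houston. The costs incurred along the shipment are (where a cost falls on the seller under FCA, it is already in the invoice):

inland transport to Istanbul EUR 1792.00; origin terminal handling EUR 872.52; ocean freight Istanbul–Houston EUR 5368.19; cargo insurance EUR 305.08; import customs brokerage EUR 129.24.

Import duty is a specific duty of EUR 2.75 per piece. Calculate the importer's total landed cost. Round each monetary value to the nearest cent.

FCA: the seller delivers export-cleared goods to the carrier; the buyer bears costs from that point.
Already in the invoice (seller's account under FCA): inland to port — exclude.
CIF value = FCA price + origin terminal + freight + insurance = 100524.00 + 872.52 + 5368.19 + 305.08 = 107069.79
Import duty = 19996 × 2.75 = 54989.00
Buyer bears: origin terminal 872.52 + freight 5368.19 + insurance 305.08 + brokerage 129.24 + duty 54989.00 = 61664.03
Landed cost = invoice 100524.00 + 61664.03 = 162188.03

Total landed cost: EUR 162188.03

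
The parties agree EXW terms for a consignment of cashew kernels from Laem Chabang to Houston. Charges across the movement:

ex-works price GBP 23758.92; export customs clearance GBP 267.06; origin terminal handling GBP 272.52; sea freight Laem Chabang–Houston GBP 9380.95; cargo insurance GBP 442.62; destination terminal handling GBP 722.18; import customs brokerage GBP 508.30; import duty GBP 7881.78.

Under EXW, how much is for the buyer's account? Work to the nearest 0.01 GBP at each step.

Buyer's account: GBP 19475.41

EXW: the seller makes goods available at their premises; the buyer bears all onward costs.
Seller's account: goods 23758.92 = 23758.92
Buyer's account: export clearance 267.06 + origin terminal 272.52 + freight 9380.95 + insurance 442.62 + destination terminal 722.18 + brokerage 508.30 + duty 7881.78 = 19475.41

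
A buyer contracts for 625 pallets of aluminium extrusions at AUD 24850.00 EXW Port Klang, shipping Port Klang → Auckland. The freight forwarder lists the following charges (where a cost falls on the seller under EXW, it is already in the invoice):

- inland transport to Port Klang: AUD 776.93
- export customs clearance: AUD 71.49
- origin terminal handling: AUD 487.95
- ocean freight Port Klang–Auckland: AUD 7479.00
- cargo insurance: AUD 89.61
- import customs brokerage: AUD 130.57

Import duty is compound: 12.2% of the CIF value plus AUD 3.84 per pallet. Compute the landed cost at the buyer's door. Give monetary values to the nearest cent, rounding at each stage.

Total landed cost: AUD 40403.66

EXW: the seller makes goods available at their premises; the buyer bears all onward costs.
CIF value = EXW price + inland to port + export clearance + origin terminal + freight + insurance = 24850.00 + 776.93 + 71.49 + 487.95 + 7479.00 + 89.61 = 33754.98
Ad valorem component: 33754.98 × 12.2% = 4118.11
Specific component: 625 × 3.84 = 2400.00
Import duty = 4118.11 + 2400.00 = 6518.11
Buyer bears: inland to port 776.93 + export clearance 71.49 + origin terminal 487.95 + freight 7479.00 + insurance 89.61 + brokerage 130.57 + duty 6518.11 = 15553.66
Landed cost = invoice 24850.00 + 15553.66 = 40403.66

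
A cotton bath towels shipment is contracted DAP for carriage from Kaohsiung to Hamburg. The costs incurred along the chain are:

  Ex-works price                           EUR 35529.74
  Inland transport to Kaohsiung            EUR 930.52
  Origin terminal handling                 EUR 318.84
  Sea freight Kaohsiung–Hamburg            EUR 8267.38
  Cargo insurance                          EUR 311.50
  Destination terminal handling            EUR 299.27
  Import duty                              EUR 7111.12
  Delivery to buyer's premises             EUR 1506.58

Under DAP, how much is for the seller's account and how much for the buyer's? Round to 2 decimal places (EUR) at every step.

DAP: the seller bears all costs to the named destination except import duty and clearance.
Seller's account: goods 35529.74 + inland to port 930.52 + origin terminal 318.84 + freight 8267.38 + insurance 311.50 + destination terminal 299.27 + delivery 1506.58 = 47163.83
Buyer's account: duty 7111.12 = 7111.12

Seller: EUR 47163.83; buyer: EUR 7111.12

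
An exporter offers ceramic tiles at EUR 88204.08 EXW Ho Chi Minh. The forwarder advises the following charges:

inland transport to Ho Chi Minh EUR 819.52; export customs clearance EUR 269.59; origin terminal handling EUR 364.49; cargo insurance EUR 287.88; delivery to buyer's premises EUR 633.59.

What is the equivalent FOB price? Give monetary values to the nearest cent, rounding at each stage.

FOB price: EUR 89657.68

Not relevant to the conversion: insurance, delivery — on the buyer under both terms; not part of either seller's price.
From EXW to FOB, the seller additionally bears: inland to port, export clearance, origin terminal.
FOB price = 88204.08 + 819.52 + 269.59 + 364.49 = 89657.68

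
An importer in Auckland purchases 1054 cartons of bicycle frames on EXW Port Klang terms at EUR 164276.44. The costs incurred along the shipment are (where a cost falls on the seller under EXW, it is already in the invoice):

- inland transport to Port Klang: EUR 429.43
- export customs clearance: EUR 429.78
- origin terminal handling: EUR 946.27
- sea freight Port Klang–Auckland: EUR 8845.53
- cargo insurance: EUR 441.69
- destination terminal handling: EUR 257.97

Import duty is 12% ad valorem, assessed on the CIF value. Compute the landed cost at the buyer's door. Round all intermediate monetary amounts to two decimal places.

EXW: the seller makes goods available at their premises; the buyer bears all onward costs.
CIF value = EXW price + inland to port + export clearance + origin terminal + freight + insurance = 164276.44 + 429.43 + 429.78 + 946.27 + 8845.53 + 441.69 = 175369.14
Import duty = 175369.14 × 12% = 21044.30
Buyer bears: inland to port 429.43 + export clearance 429.78 + origin terminal 946.27 + freight 8845.53 + insurance 441.69 + destination terminal 257.97 + duty 21044.30 = 32394.97
Landed cost = invoice 164276.44 + 32394.97 = 196671.41

Total landed cost: EUR 196671.41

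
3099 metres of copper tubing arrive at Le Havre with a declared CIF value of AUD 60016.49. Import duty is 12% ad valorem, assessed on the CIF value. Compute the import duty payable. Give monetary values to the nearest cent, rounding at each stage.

Import duty: AUD 7201.98

Import duty = 60016.49 × 12% = 7201.98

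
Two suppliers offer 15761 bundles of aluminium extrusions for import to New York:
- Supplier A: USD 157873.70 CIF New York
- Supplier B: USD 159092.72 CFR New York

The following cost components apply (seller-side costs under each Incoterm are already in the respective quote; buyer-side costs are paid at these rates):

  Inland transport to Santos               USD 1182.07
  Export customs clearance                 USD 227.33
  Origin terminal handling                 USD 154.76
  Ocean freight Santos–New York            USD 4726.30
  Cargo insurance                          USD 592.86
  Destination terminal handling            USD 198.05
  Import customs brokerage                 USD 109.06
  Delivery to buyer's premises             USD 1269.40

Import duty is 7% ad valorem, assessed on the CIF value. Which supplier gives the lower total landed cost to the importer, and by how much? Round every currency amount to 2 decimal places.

Supplier A (CIF):
The CIF price already equals the CIF value: 157873.70
Import duty = 157873.70 × 7% = 11051.16
Buyer bears (A): 198.05 + 109.06 + 1269.40 = 1576.51
Landed cost (A) = invoice 157873.70 + 1576.51 + duty 11051.16 = 170501.37
Supplier B (CFR):
CIF value = CFR price + insurance = 159092.72 + 592.86 = 159685.58
Import duty = 159685.58 × 7% = 11177.99
Buyer bears (B): 592.86 + 198.05 + 109.06 + 1269.40 = 2169.37
Landed cost (B) = invoice 159092.72 + 2169.37 + duty 11177.99 = 172440.08
Difference = |170501.37 − 172440.08| = 1938.71

Supplier A is cheaper by USD 1938.71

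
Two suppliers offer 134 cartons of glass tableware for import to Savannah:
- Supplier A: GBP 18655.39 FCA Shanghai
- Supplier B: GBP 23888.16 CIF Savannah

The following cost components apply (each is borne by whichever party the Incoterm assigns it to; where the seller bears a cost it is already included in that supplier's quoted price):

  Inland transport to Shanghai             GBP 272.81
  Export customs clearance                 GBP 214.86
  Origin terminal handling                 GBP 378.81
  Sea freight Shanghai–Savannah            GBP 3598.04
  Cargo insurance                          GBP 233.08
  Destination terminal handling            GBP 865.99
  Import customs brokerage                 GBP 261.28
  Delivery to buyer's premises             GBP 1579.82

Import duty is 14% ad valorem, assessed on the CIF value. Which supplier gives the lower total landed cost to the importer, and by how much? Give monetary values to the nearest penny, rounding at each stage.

Supplier A (FCA):
CIF value = FCA price + origin terminal + freight + insurance = 18655.39 + 378.81 + 3598.04 + 233.08 = 22865.32
Import duty = 22865.32 × 14% = 3201.14
Buyer bears (A): 378.81 + 3598.04 + 233.08 + 865.99 + 261.28 + 1579.82 = 6917.02
Landed cost (A) = invoice 18655.39 + 6917.02 + duty 3201.14 = 28773.55
Supplier B (CIF):
The CIF price already equals the CIF value: 23888.16
Import duty = 23888.16 × 14% = 3344.34
Buyer bears (B): 865.99 + 261.28 + 1579.82 = 2707.09
Landed cost (B) = invoice 23888.16 + 2707.09 + duty 3344.34 = 29939.59
Difference = |28773.55 − 29939.59| = 1166.04

Supplier A is cheaper by GBP 1166.04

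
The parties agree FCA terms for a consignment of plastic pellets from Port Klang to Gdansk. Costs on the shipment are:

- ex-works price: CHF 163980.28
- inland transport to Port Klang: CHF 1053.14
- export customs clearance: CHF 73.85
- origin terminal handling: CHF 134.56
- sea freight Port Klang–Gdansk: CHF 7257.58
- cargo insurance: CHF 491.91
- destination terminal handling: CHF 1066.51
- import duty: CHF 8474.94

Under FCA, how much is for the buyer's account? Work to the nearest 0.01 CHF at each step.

FCA: the seller delivers export-cleared goods to the carrier; the buyer bears costs from that point.
Seller's account: goods 163980.28 + inland to port 1053.14 + export clearance 73.85 = 165107.27
Buyer's account: origin terminal 134.56 + freight 7257.58 + insurance 491.91 + destination terminal 1066.51 + duty 8474.94 = 17425.50

Buyer's account: CHF 17425.50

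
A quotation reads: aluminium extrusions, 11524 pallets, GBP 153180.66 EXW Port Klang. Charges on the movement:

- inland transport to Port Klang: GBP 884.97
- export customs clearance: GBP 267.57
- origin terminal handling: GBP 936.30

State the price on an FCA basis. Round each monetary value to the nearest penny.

FCA price: GBP 154333.20

Not relevant to the conversion: origin terminal — on the buyer under both terms; not part of either seller's price.
From EXW to FCA, the seller additionally bears: inland to port, export clearance.
FCA price = 153180.66 + 884.97 + 267.57 = 154333.20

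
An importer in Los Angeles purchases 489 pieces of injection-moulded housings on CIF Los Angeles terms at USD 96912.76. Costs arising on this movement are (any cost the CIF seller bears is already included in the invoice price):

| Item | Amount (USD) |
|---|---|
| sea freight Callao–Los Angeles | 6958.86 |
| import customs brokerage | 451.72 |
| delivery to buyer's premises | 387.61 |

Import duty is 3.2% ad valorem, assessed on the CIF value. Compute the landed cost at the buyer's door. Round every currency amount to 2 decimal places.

CIF: the seller pays costs through ocean freight and marine insurance to the destination port.
Already in the invoice (seller's account under CIF): freight — exclude.
The CIF price already equals the CIF value: 96912.76
Import duty = 96912.76 × 3.2% = 3101.21
Buyer bears: brokerage 451.72 + delivery 387.61 + duty 3101.21 = 3940.54
Landed cost = invoice 96912.76 + 3940.54 = 100853.30

Total landed cost: USD 100853.30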